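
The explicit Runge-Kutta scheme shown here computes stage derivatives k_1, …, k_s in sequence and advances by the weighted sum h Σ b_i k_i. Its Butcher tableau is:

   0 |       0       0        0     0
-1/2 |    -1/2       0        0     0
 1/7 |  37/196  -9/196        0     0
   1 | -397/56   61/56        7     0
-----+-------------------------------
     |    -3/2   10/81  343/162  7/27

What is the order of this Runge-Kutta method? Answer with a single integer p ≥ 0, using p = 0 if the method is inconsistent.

b = (-3/2, 10/81, 343/162, 7/27)
c = (0, -1/2, 1/7, 1)
Ac = (0, 0, 9/392, 51/112)
Σ b_i: (-3/2)·1 + 10/81·1 + 343/162·1 + 7/27·1 = 1 ✓
b·c: 10/81·(-1/2) + 343/162·1/7 + 7/27·1 = 1/2 ✓
b·c²: 10/81·1/4 + 343/162·1/49 + 7/27·1 = 1/3 ✓
b·Ac: 343/162·9/392 + 7/27·51/112 = 1/6 ✓
b·c³: 10/81·(-1/8) + 343/162·1/343 + 7/27·1 = 1/4 ✓
b·(c∘Ac): 343/162·9/2744 + 7/27·51/112 = 1/8 ✓
b·Ac²: 343/162·(-9/784) + 7/27·93/224 = 1/12 ✓
b·A²c: 7/27·9/56 = 1/24 ✓; 4 stages ⇒ order 4.

4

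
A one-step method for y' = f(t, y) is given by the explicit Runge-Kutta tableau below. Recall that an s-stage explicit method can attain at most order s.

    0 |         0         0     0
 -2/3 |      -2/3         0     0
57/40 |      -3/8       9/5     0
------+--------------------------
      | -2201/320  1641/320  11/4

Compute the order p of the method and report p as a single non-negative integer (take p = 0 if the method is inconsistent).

2

b = (-2201/320, 1641/320, 11/4)
c = (0, -2/3, 57/40)
Ac = (0, 0, -6/5)
Σ b_i: (-2201/320)·1 + 1641/320·1 + 11/4·1 = 1 ✓
b·c: 1641/320·(-2/3) + 11/4·57/40 = 1/2 ✓
b·c²: 1641/320·4/9 + 11/4·3249/1600 = 150977/19200 ≠ 1/3 ⇒ order 2.
b·Ac: 11/4·(-6/5) = -33/10 ≠ 1/6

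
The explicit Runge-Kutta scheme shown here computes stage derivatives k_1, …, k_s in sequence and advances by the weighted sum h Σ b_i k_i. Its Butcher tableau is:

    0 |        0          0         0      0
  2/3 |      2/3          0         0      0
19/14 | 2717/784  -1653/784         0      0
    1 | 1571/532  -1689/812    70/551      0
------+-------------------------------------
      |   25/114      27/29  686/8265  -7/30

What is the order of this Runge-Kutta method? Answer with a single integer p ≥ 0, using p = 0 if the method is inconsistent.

b = (25/114, 27/29, 686/8265, -7/30)
c = (0, 2/3, 19/14, 1)
Ac = (0, 0, -551/392, -17/14)
Σ b_i: 25/114·1 + 27/29·1 + 686/8265·1 + (-7/30)·1 = 1 ✓
b·c: 27/29·2/3 + 686/8265·19/14 + (-7/30)·1 = 1/2 ✓
b·c²: 27/29·4/9 + 686/8265·361/196 + (-7/30)·1 = 1/3 ✓
b·Ac: 686/8265·(-551/392) + (-7/30)·(-17/14) = 1/6 ✓
b·c³: 27/29·8/27 + 686/8265·6859/2744 + (-7/30)·1 = 1/4 ✓
b·(c∘Ac): 686/8265·(-10469/5488) + (-7/30)·(-17/14) = 1/8 ✓
b·Ac²: 686/8265·(-551/588) + (-7/30)·(-29/42) = 1/12 ✓
b·A²c: (-7/30)·(-5/28) = 1/24 ✓; 4 stages ⇒ order 4.

4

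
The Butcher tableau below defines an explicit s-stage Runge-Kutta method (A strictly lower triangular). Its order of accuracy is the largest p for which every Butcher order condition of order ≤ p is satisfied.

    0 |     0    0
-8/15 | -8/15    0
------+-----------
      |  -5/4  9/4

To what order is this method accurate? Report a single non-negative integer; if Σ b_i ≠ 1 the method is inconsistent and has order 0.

1

b = (-5/4, 9/4)
c = (0, -8/15)
Σ b_i: (-5/4)·1 + 9/4·1 = 1 ✓
b·c: 9/4·(-8/15) = -6/5 ≠ 1/2 ⇒ order 1.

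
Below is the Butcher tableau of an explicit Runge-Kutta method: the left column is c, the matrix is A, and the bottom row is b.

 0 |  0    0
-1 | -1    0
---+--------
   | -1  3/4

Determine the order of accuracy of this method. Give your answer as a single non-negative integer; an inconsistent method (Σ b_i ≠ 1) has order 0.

0

b = (-1, 3/4)
c = (0, -1)
Σ b_i: (-1)·1 + 3/4·1 = -1/4 ≠ 1 ⇒ order 0.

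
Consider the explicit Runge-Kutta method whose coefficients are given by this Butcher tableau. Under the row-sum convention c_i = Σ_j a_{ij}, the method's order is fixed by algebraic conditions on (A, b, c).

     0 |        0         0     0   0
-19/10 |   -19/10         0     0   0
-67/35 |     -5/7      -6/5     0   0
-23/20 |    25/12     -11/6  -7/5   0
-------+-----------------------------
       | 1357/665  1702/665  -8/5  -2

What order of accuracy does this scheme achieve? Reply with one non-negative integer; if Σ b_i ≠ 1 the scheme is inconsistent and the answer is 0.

b = (1357/665, 1702/665, -8/5, -2)
c = (0, -19/10, -67/35, -23/20)
Ac = (0, 0, 57/25, 1849/300)
Σ b_i: 1357/665·1 + 1702/665·1 + (-8/5)·1 + (-2)·1 = 1 ✓
b·c: 1702/665·(-19/10) + (-8/5)·(-67/35) + (-2)·(-23/20) = 1/2 ✓
b·c²: 1702/665·361/100 + (-8/5)·4489/1225 + (-2)·529/400 = 35831/49000 ≠ 1/3 ⇒ order 2.
b·Ac: (-8/5)·57/25 + (-2)·1849/300 = -11981/750 ≠ 1/6

2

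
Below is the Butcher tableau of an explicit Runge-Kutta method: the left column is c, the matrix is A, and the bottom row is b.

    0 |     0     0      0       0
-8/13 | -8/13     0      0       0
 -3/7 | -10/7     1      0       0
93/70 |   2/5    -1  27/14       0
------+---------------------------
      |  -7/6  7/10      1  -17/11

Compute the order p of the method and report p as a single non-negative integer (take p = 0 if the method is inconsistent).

b = (-7/6, 7/10, 1, -17/11)
c = (0, -8/13, -3/7, 93/70)
Ac = (0, 0, -8/13, -269/1274)
Σ b_i: (-7/6)·1 + 7/10·1 + 1·1 + (-17/11)·1 = -167/165 ≠ 1 ⇒ order 0.

0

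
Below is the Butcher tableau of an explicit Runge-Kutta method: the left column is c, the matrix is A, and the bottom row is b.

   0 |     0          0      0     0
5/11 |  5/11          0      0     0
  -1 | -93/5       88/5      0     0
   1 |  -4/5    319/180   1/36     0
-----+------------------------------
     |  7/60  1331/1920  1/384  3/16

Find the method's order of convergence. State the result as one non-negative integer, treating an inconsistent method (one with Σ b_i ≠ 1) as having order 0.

4

b = (7/60, 1331/1920, 1/384, 3/16)
c = (0, 5/11, -1, 1)
Ac = (0, 0, 8, 7/9)
Σ b_i: 7/60·1 + 1331/1920·1 + 1/384·1 + 3/16·1 = 1 ✓
b·c: 1331/1920·5/11 + 1/384·(-1) + 3/16·1 = 1/2 ✓
b·c²: 1331/1920·25/121 + 1/384·1 + 3/16·1 = 1/3 ✓
b·Ac: 1/384·8 + 3/16·7/9 = 1/6 ✓
b·c³: 1331/1920·125/1331 + 1/384·(-1) + 3/16·1 = 1/4 ✓
b·(c∘Ac): 1/384·(-8) + 3/16·7/9 = 1/8 ✓
b·Ac²: 1/384·40/11 + 3/16·13/33 = 1/12 ✓
b·A²c: 3/16·2/9 = 1/24 ✓; 4 stages ⇒ order 4.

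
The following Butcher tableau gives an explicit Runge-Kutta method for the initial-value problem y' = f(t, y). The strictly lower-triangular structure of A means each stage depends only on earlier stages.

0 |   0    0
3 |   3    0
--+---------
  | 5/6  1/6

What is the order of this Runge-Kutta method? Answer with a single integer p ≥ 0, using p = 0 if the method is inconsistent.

2

b = (5/6, 1/6)
c = (0, 3)
Σ b_i: 5/6·1 + 1/6·1 = 1 ✓
b·c: 1/6·3 = 1/2 ✓; 2 stages ⇒ order 2.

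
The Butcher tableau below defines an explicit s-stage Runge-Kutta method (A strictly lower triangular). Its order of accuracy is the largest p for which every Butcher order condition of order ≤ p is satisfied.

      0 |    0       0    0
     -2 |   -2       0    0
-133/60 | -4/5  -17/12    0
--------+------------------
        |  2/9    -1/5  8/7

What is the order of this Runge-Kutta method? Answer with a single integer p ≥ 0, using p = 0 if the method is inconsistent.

0

b = (2/9, -1/5, 8/7)
c = (0, -2, -133/60)
Ac = (0, 0, 17/6)
Σ b_i: 2/9·1 + (-1/5)·1 + 8/7·1 = 367/315 ≠ 1 ⇒ order 0.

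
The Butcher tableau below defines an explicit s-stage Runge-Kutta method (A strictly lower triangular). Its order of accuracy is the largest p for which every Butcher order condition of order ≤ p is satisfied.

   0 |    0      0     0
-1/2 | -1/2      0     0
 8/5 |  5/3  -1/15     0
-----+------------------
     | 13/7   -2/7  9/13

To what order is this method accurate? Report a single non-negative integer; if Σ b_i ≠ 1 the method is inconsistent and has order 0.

b = (13/7, -2/7, 9/13)
c = (0, -1/2, 8/5)
Ac = (0, 0, 1/30)
Σ b_i: 13/7·1 + (-2/7)·1 + 9/13·1 = 206/91 ≠ 1 ⇒ order 0.

0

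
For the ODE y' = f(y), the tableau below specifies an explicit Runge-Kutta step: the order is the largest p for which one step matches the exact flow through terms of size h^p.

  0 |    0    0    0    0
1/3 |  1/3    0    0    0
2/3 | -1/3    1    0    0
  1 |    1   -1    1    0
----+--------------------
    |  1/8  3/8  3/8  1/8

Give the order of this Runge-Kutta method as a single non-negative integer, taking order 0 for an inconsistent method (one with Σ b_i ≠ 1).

4

b = (1/8, 3/8, 3/8, 1/8)
c = (0, 1/3, 2/3, 1)
Ac = (0, 0, 1/3, 1/3)
Σ b_i: 1/8·1 + 3/8·1 + 3/8·1 + 1/8·1 = 1 ✓
b·c: 3/8·1/3 + 3/8·2/3 + 1/8·1 = 1/2 ✓
b·c²: 3/8·1/9 + 3/8·4/9 + 1/8·1 = 1/3 ✓
b·Ac: 3/8·1/3 + 1/8·1/3 = 1/6 ✓
b·c³: 3/8·1/27 + 3/8·8/27 + 1/8·1 = 1/4 ✓
b·(c∘Ac): 3/8·2/9 + 1/8·1/3 = 1/8 ✓
b·Ac²: 3/8·1/9 + 1/8·1/3 = 1/12 ✓
b·A²c: 1/8·1/3 = 1/24 ✓; 4 stages ⇒ order 4.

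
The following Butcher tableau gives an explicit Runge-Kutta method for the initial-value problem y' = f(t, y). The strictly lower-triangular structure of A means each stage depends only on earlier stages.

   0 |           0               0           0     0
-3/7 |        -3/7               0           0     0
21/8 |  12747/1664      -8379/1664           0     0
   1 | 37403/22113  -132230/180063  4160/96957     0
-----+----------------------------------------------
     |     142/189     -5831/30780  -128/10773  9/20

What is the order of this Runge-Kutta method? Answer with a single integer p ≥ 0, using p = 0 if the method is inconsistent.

b = (142/189, -5831/30780, -128/10773, 9/20)
c = (0, -3/7, 21/8, 1)
Ac = (0, 0, 3591/1664, 50/117)
Σ b_i: 142/189·1 + (-5831/30780)·1 + (-128/10773)·1 + 9/20·1 = 1 ✓
b·c: (-5831/30780)·(-3/7) + (-128/10773)·21/8 + 9/20·1 = 1/2 ✓
b·c²: (-5831/30780)·9/49 + (-128/10773)·441/64 + 9/20·1 = 1/3 ✓
b·Ac: (-128/10773)·3591/1664 + 9/20·50/117 = 1/6 ✓
b·c³: (-5831/30780)·(-27/343) + (-128/10773)·9261/512 + 9/20·1 = 1/4 ✓
b·(c∘Ac): (-128/10773)·75411/13312 + 9/20·50/117 = 1/8 ✓
b·Ac²: (-128/10773)·(-1539/1664) + 9/20·395/2457 = 1/12 ✓
b·A²c: 9/20·5/54 = 1/24 ✓; 4 stages ⇒ order 4.

4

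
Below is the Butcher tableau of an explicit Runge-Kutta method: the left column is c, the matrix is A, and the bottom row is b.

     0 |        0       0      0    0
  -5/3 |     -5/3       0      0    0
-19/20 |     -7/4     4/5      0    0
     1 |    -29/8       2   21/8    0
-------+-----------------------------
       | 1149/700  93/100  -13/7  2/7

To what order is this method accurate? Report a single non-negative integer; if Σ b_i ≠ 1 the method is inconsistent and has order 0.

2

b = (1149/700, 93/100, -13/7, 2/7)
c = (0, -5/3, -19/20, 1)
Ac = (0, 0, -4/3, -2797/480)
Σ b_i: 1149/700·1 + 93/100·1 + (-13/7)·1 + 2/7·1 = 1 ✓
b·c: 93/100·(-5/3) + (-13/7)·(-19/20) + 2/7·1 = 1/2 ✓
b·c²: 93/100·25/9 + (-13/7)·361/400 + 2/7·1 = 10021/8400 ≠ 1/3 ⇒ order 2.
b·Ac: (-13/7)·(-4/3) + 2/7·(-2797/480) = 1363/1680 ≠ 1/6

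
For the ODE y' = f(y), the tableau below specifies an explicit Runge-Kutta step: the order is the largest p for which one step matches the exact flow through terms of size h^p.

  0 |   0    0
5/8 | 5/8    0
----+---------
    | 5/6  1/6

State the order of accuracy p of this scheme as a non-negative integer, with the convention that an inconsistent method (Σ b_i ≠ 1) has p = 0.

b = (5/6, 1/6)
c = (0, 5/8)
Σ b_i: 5/6·1 + 1/6·1 = 1 ✓
b·c: 1/6·5/8 = 5/48 ≠ 1/2 ⇒ order 1.

1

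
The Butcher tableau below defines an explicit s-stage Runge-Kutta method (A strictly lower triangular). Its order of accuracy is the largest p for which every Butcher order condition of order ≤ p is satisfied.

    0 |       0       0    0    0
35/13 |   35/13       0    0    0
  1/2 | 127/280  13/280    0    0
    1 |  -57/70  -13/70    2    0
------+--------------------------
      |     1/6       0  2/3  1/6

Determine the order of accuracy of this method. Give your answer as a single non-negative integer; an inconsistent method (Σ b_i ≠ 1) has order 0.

b = (1/6, 0, 2/3, 1/6)
c = (0, 35/13, 1/2, 1)
Ac = (0, 0, 1/8, 1/2)
Σ b_i: 1/6·1 + 2/3·1 + 1/6·1 = 1 ✓
b·c: 2/3·1/2 + 1/6·1 = 1/2 ✓
b·c²: 2/3·1/4 + 1/6·1 = 1/3 ✓
b·Ac: 2/3·1/8 + 1/6·1/2 = 1/6 ✓
b·c³: 2/3·1/8 + 1/6·1 = 1/4 ✓
b·(c∘Ac): 2/3·1/16 + 1/6·1/2 = 1/8 ✓
b·Ac²: 2/3·35/104 + 1/6·(-11/13) = 1/12 ✓
b·A²c: 1/6·1/4 = 1/24 ✓; 4 stages ⇒ order 4.

4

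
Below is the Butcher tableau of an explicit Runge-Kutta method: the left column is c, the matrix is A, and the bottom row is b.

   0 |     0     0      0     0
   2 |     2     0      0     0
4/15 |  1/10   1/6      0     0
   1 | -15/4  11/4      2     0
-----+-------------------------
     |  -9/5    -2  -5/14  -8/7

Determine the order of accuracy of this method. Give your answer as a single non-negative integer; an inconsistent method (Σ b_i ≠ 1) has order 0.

0

b = (-9/5, -2, -5/14, -8/7)
c = (0, 2, 4/15, 1)
Ac = (0, 0, 1/3, 181/30)
Σ b_i: (-9/5)·1 + (-2)·1 + (-5/14)·1 + (-8/7)·1 = -53/10 ≠ 1 ⇒ order 0.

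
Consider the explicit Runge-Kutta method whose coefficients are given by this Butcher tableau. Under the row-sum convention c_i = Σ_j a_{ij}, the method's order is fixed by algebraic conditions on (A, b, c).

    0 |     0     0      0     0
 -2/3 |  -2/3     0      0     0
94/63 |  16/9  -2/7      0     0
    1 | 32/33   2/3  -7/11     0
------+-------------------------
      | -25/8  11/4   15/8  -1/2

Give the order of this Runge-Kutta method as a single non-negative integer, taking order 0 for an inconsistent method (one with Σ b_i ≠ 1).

b = (-25/8, 11/4, 15/8, -1/2)
c = (0, -2/3, 94/63, 1)
Ac = (0, 0, 4/21, -46/33)
Σ b_i: (-25/8)·1 + 11/4·1 + 15/8·1 + (-1/2)·1 = 1 ✓
b·c: 11/4·(-2/3) + 15/8·94/63 + (-1/2)·1 = 13/28 ≠ 1/2 ⇒ order 1.

1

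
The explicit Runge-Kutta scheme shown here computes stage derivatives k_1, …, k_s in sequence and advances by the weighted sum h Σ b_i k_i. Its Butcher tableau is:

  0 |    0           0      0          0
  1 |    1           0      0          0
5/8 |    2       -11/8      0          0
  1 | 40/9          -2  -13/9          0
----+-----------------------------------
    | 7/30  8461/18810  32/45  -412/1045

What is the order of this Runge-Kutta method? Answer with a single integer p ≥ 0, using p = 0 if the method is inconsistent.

3

b = (7/30, 8461/18810, 32/45, -412/1045)
c = (0, 1, 5/8, 1)
Ac = (0, 0, -11/8, -209/72)
Σ b_i: 7/30·1 + 8461/18810·1 + 32/45·1 + (-412/1045)·1 = 1 ✓
b·c: 8461/18810·1 + 32/45·5/8 + (-412/1045)·1 = 1/2 ✓
b·c²: 8461/18810·1 + 32/45·25/64 + (-412/1045)·1 = 1/3 ✓
b·Ac: 32/45·(-11/8) + (-412/1045)·(-209/72) = 1/6 ✓
b·c³: 8461/18810·1 + 32/45·125/512 + (-412/1045)·1 = 11/48 ≠ 1/4 ⇒ order 3.
b·(c∘Ac): 32/45·(-55/64) + (-412/1045)·(-209/72) = 8/15 ≠ 1/8
b·Ac²: 32/45·(-11/8) + (-412/1045)·(-1477/576) = 111/3344 ≠ 1/12
b·A²c: (-412/1045)·143/72 = -1339/1710 ≠ 1/24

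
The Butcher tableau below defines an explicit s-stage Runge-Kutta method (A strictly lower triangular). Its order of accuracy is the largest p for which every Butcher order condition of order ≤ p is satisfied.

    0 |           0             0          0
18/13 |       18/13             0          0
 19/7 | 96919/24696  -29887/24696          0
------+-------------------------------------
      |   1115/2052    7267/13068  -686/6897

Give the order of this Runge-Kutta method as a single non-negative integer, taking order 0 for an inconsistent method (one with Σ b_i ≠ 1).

b = (1115/2052, 7267/13068, -686/6897)
c = (0, 18/13, 19/7)
Ac = (0, 0, -2299/1372)
Σ b_i: 1115/2052·1 + 7267/13068·1 + (-686/6897)·1 = 1 ✓
b·c: 7267/13068·18/13 + (-686/6897)·19/7 = 1/2 ✓
b·c²: 7267/13068·324/169 + (-686/6897)·361/49 = 1/3 ✓
b·Ac: (-686/6897)·(-2299/1372) = 1/6 ✓; 3 stages ⇒ order 3.

3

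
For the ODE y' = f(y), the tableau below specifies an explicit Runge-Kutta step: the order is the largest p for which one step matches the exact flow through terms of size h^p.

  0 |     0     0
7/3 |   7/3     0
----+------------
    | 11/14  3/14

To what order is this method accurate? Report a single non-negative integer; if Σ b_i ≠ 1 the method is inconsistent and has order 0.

2

b = (11/14, 3/14)
c = (0, 7/3)
Σ b_i: 11/14·1 + 3/14·1 = 1 ✓
b·c: 3/14·7/3 = 1/2 ✓; 2 stages ⇒ order 2.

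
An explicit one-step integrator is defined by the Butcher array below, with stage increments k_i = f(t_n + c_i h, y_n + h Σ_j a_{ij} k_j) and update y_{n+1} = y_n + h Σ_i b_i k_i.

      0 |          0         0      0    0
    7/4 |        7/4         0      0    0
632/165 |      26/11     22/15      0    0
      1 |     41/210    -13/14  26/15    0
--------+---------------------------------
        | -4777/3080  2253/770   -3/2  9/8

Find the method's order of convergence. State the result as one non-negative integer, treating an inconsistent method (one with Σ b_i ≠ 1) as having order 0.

b = (-4777/3080, 2253/770, -3/2, 9/8)
c = (0, 7/4, 632/165, 1)
Ac = (0, 0, 77/30, 99281/19800)
Σ b_i: (-4777/3080)·1 + 2253/770·1 + (-3/2)·1 + 9/8·1 = 1 ✓
b·c: 2253/770·7/4 + (-3/2)·632/165 + 9/8·1 = 1/2 ✓
b·c²: 2253/770·49/16 + (-3/2)·399424/27225 + 9/8·1 = -3461869/290400 ≠ 1/3 ⇒ order 2.
b·Ac: (-3/2)·77/30 + 9/8·99281/19800 = 31521/17600 ≠ 1/6

2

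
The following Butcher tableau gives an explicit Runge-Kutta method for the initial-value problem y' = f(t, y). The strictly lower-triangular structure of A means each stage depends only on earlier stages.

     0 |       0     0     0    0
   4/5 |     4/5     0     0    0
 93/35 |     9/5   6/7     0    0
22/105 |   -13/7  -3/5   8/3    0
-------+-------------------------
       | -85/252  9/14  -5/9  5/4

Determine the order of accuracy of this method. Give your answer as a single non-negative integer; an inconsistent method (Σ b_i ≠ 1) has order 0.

1

b = (-85/252, 9/14, -5/9, 5/4)
c = (0, 4/5, 93/35, 22/105)
Ac = (0, 0, 24/35, 1156/175)
Σ b_i: (-85/252)·1 + 9/14·1 + (-5/9)·1 + 5/4·1 = 1 ✓
b·c: 9/14·4/5 + (-5/9)·93/35 + 5/4·22/105 = -7/10 ≠ 1/2 ⇒ order 1.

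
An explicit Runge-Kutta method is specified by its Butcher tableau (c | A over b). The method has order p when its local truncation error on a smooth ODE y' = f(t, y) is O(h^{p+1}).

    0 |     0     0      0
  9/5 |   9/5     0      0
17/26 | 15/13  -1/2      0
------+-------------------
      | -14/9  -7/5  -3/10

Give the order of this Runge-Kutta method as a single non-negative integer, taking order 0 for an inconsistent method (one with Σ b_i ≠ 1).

0

b = (-14/9, -7/5, -3/10)
c = (0, 9/5, 17/26)
Ac = (0, 0, -9/10)
Σ b_i: (-14/9)·1 + (-7/5)·1 + (-3/10)·1 = -293/90 ≠ 1 ⇒ order 0.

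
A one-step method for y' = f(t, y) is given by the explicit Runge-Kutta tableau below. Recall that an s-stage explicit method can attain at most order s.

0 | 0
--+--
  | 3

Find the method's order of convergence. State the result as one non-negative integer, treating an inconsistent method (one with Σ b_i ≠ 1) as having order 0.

0

b = (3)
c = (0)
Σ b_i: 3·1 = 3 ≠ 1 ⇒ order 0.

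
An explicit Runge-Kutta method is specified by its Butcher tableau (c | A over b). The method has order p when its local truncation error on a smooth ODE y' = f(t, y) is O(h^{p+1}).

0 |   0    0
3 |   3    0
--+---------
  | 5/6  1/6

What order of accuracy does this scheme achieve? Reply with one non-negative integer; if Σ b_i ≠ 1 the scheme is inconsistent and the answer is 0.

2

b = (5/6, 1/6)
c = (0, 3)
Σ b_i: 5/6·1 + 1/6·1 = 1 ✓
b·c: 1/6·3 = 1/2 ✓; 2 stages ⇒ order 2.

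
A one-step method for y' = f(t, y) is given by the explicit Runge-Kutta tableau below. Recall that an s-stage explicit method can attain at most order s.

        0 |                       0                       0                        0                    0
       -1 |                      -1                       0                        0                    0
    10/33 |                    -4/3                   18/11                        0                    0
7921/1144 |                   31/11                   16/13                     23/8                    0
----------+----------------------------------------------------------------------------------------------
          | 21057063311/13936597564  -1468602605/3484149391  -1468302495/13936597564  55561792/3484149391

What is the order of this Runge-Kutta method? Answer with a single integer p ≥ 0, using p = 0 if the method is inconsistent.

b = (21057063311/13936597564, -1468602605/3484149391, -1468302495/13936597564, 55561792/3484149391)
c = (0, -1, 10/33, 7921/1144)
Ac = (0, 0, -18/11, -617/1716)
Σ b_i: 21057063311/13936597564·1 + (-1468602605/3484149391)·1 + (-1468302495/13936597564)·1 + 55561792/3484149391·1 = 1 ✓
b·c: (-1468602605/3484149391)·(-1) + (-1468302495/13936597564)·10/33 + 55561792/3484149391·7921/1144 = 1/2 ✓
b·c²: (-1468602605/3484149391)·1 + (-1468302495/13936597564)·100/1089 + 55561792/3484149391·62742241/1308736 = 1/3 ✓
b·Ac: (-1468302495/13936597564)·(-18/11) + 55561792/3484149391·(-617/1716) = 1/6 ✓
b·c³: (-1468602605/3484149391)·(-1) + (-1468302495/13936597564)·1000/35937 + 55561792/3484149391·496981290961/1497193984 = 2253983578150963/394600823427096 ≠ 1/4 ⇒ order 3.
b·(c∘Ac): (-1468302495/13936597564)·(-60/121) + 55561792/3484149391·(-4887257/1963104) = 1441993987/114976929903 ≠ 1/8
b·Ac²: (-1468302495/13936597564)·18/11 + 55561792/3484149391·42323/28314 = -102488154383/689861579418 ≠ 1/12
b·A²c: 55561792/3484149391·(-207/44) = -261392976/3484149391 ≠ 1/24

3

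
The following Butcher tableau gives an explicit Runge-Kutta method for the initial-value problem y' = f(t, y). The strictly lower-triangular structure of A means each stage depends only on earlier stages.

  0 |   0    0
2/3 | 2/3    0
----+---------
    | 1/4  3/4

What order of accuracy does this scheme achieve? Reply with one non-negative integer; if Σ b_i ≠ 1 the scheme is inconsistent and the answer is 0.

2

b = (1/4, 3/4)
c = (0, 2/3)
Σ b_i: 1/4·1 + 3/4·1 = 1 ✓
b·c: 3/4·2/3 = 1/2 ✓; 2 stages ⇒ order 2.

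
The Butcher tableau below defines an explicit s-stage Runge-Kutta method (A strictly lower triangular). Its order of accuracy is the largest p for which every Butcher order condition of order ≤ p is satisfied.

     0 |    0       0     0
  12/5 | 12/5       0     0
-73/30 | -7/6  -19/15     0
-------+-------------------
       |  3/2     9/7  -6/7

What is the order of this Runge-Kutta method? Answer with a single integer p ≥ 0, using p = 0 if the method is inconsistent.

0

b = (3/2, 9/7, -6/7)
c = (0, 12/5, -73/30)
Ac = (0, 0, -76/25)
Σ b_i: 3/2·1 + 9/7·1 + (-6/7)·1 = 27/14 ≠ 1 ⇒ order 0.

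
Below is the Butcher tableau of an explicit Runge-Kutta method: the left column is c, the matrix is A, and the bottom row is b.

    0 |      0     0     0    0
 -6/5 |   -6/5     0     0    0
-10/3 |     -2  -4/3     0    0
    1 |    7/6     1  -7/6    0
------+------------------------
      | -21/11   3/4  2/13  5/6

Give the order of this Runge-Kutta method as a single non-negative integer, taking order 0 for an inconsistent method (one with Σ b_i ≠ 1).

0

b = (-21/11, 3/4, 2/13, 5/6)
c = (0, -6/5, -10/3, 1)
Ac = (0, 0, 8/5, 121/45)
Σ b_i: (-21/11)·1 + 3/4·1 + 2/13·1 + 5/6·1 = -295/1716 ≠ 1 ⇒ order 0.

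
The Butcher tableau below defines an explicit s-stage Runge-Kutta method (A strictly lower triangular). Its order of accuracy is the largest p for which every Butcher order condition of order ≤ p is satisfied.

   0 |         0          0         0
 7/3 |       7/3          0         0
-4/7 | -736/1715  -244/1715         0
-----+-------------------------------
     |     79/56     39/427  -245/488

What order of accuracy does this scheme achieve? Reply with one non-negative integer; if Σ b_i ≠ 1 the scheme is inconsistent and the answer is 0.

b = (79/56, 39/427, -245/488)
c = (0, 7/3, -4/7)
Ac = (0, 0, -244/735)
Σ b_i: 79/56·1 + 39/427·1 + (-245/488)·1 = 1 ✓
b·c: 39/427·7/3 + (-245/488)·(-4/7) = 1/2 ✓
b·c²: 39/427·49/9 + (-245/488)·16/49 = 1/3 ✓
b·Ac: (-245/488)·(-244/735) = 1/6 ✓; 3 stages ⇒ order 3.

3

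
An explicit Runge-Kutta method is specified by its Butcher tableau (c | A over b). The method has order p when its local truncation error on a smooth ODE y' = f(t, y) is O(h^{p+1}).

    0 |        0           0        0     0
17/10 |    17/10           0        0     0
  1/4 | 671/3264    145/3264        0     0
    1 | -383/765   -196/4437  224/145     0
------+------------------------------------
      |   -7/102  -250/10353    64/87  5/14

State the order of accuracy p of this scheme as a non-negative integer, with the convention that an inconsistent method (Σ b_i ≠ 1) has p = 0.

b = (-7/102, -250/10353, 64/87, 5/14)
c = (0, 17/10, 1/4, 1)
Ac = (0, 0, 29/384, 14/45)
Σ b_i: (-7/102)·1 + (-250/10353)·1 + 64/87·1 + 5/14·1 = 1 ✓
b·c: (-250/10353)·17/10 + 64/87·1/4 + 5/14·1 = 1/2 ✓
b·c²: (-250/10353)·289/100 + 64/87·1/16 + 5/14·1 = 1/3 ✓
b·Ac: 64/87·29/384 + 5/14·14/45 = 1/6 ✓
b·c³: (-250/10353)·4913/1000 + 64/87·1/64 + 5/14·1 = 1/4 ✓
b·(c∘Ac): 64/87·29/1536 + 5/14·14/45 = 1/8 ✓
b·Ac²: 64/87·493/3840 + 5/14·(-7/225) = 1/12 ✓
b·A²c: 5/14·7/60 = 1/24 ✓; 4 stages ⇒ order 4.

4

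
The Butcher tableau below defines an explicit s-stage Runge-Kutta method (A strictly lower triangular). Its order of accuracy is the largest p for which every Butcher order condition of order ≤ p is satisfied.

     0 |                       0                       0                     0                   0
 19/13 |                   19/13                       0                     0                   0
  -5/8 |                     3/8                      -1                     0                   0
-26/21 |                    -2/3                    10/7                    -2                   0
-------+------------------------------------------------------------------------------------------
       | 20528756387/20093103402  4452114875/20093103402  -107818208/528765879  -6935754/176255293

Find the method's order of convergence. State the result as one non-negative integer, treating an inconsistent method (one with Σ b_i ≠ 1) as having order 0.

3

b = (20528756387/20093103402, 4452114875/20093103402, -107818208/528765879, -6935754/176255293)
c = (0, 19/13, -5/8, -26/21)
Ac = (0, 0, -19/13, 1215/364)
Σ b_i: 20528756387/20093103402·1 + 4452114875/20093103402·1 + (-107818208/528765879)·1 + (-6935754/176255293)·1 = 1 ✓
b·c: 4452114875/20093103402·19/13 + (-107818208/528765879)·(-5/8) + (-6935754/176255293)·(-26/21) = 1/2 ✓
b·c²: 4452114875/20093103402·361/169 + (-107818208/528765879)·25/64 + (-6935754/176255293)·676/441 = 1/3 ✓
b·Ac: (-107818208/528765879)·(-19/13) + (-6935754/176255293)·1215/364 = 1/6 ✓
b·c³: 4452114875/20093103402·6859/2197 + (-107818208/528765879)·(-125/512) + (-6935754/176255293)·(-17576/9261) = 1885169674931/2309649359472 ≠ 1/4 ⇒ order 3.
b·(c∘Ac): (-107818208/528765879)·95/104 + (-6935754/176255293)·(-405/98) = -162481685/6873956427 ≠ 1/8
b·Ac²: (-107818208/528765879)·(-361/169) + (-6935754/176255293)·85945/37856 = 2929134167/8460254064 ≠ 1/12
b·A²c: (-6935754/176255293)·38/13 = -263558652/2291318809 ≠ 1/24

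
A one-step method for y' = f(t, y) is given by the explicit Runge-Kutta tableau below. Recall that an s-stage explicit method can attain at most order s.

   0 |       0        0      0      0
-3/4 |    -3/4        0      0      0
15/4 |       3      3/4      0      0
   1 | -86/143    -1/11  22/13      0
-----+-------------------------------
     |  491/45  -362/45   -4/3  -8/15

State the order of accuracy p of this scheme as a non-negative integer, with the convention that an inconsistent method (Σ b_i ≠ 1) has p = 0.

b = (491/45, -362/45, -4/3, -8/15)
c = (0, -3/4, 15/4, 1)
Ac = (0, 0, -9/16, 3669/572)
Σ b_i: 491/45·1 + (-362/45)·1 + (-4/3)·1 + (-8/15)·1 = 1 ✓
b·c: (-362/45)·(-3/4) + (-4/3)·15/4 + (-8/15)·1 = 1/2 ✓
b·c²: (-362/45)·9/16 + (-4/3)·225/16 + (-8/15)·1 = -2857/120 ≠ 1/3 ⇒ order 2.
b·Ac: (-4/3)·(-9/16) + (-8/15)·3669/572 = -7639/2860 ≠ 1/6

2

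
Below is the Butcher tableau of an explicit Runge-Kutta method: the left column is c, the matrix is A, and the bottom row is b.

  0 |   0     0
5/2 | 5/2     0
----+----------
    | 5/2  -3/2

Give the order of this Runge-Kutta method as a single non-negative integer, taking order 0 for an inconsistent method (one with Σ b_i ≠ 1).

b = (5/2, -3/2)
c = (0, 5/2)
Σ b_i: 5/2·1 + (-3/2)·1 = 1 ✓
b·c: (-3/2)·5/2 = -15/4 ≠ 1/2 ⇒ order 1.

1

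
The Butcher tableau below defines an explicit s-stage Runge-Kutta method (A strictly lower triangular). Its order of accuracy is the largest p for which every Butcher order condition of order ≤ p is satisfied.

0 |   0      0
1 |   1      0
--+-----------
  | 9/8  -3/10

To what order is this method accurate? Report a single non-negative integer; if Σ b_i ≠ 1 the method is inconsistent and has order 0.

b = (9/8, -3/10)
c = (0, 1)
Σ b_i: 9/8·1 + (-3/10)·1 = 33/40 ≠ 1 ⇒ order 0.

0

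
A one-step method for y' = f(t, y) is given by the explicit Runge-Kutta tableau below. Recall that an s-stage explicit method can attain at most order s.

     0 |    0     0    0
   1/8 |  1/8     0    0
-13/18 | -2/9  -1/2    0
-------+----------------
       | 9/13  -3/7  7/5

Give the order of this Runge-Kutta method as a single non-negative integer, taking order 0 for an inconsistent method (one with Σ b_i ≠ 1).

0

b = (9/13, -3/7, 7/5)
c = (0, 1/8, -13/18)
Ac = (0, 0, -1/16)
Σ b_i: 9/13·1 + (-3/7)·1 + 7/5·1 = 757/455 ≠ 1 ⇒ order 0.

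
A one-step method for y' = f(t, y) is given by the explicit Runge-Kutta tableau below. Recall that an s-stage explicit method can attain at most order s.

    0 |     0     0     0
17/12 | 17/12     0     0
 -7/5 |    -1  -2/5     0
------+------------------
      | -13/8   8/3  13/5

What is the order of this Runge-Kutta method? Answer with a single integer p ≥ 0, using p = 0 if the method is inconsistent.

0

b = (-13/8, 8/3, 13/5)
c = (0, 17/12, -7/5)
Ac = (0, 0, -17/30)
Σ b_i: (-13/8)·1 + 8/3·1 + 13/5·1 = 437/120 ≠ 1 ⇒ order 0.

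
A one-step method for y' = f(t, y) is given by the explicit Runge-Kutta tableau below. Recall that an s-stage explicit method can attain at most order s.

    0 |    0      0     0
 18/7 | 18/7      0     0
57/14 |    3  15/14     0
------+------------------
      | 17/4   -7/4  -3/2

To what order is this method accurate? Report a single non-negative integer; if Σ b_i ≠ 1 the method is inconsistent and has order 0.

1

b = (17/4, -7/4, -3/2)
c = (0, 18/7, 57/14)
Ac = (0, 0, 135/49)
Σ b_i: 17/4·1 + (-7/4)·1 + (-3/2)·1 = 1 ✓
b·c: (-7/4)·18/7 + (-3/2)·57/14 = -297/28 ≠ 1/2 ⇒ order 1.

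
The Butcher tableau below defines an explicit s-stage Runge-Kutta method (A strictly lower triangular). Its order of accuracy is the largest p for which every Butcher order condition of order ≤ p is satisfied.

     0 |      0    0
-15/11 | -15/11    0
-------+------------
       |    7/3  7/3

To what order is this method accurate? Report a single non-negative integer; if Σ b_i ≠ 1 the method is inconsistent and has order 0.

b = (7/3, 7/3)
c = (0, -15/11)
Σ b_i: 7/3·1 + 7/3·1 = 14/3 ≠ 1 ⇒ order 0.

0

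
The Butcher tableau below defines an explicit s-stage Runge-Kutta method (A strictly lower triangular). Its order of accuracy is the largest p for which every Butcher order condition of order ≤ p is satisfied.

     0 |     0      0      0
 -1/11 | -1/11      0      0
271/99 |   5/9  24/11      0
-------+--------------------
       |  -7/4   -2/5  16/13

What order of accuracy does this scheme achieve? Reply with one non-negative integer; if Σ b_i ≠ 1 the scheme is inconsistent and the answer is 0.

0

b = (-7/4, -2/5, 16/13)
c = (0, -1/11, 271/99)
Ac = (0, 0, -24/121)
Σ b_i: (-7/4)·1 + (-2/5)·1 + 16/13·1 = -239/260 ≠ 1 ⇒ order 0.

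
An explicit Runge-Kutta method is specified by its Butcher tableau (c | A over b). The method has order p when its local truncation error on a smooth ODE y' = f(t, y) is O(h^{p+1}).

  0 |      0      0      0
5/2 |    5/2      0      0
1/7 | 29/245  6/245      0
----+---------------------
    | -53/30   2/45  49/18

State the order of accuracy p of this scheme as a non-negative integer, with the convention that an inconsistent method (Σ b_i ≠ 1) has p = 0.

3

b = (-53/30, 2/45, 49/18)
c = (0, 5/2, 1/7)
Ac = (0, 0, 3/49)
Σ b_i: (-53/30)·1 + 2/45·1 + 49/18·1 = 1 ✓
b·c: 2/45·5/2 + 49/18·1/7 = 1/2 ✓
b·c²: 2/45·25/4 + 49/18·1/49 = 1/3 ✓
b·Ac: 49/18·3/49 = 1/6 ✓; 3 stages ⇒ order 3.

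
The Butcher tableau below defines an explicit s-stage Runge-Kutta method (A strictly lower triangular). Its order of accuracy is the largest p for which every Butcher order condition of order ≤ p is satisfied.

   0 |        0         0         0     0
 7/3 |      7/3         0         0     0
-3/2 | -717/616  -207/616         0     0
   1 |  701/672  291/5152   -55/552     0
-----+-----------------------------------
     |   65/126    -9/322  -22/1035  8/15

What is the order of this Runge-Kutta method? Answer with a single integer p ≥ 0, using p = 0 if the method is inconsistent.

b = (65/126, -9/322, -22/1035, 8/15)
c = (0, 7/3, -3/2, 1)
Ac = (0, 0, -69/88, 9/32)
Σ b_i: 65/126·1 + (-9/322)·1 + (-22/1035)·1 + 8/15·1 = 1 ✓
b·c: (-9/322)·7/3 + (-22/1035)·(-3/2) + 8/15·1 = 1/2 ✓
b·c²: (-9/322)·49/9 + (-22/1035)·9/4 + 8/15·1 = 1/3 ✓
b·Ac: (-22/1035)·(-69/88) + 8/15·9/32 = 1/6 ✓
b·c³: (-9/322)·343/27 + (-22/1035)·(-27/8) + 8/15·1 = 1/4 ✓
b·(c∘Ac): (-22/1035)·207/176 + 8/15·9/32 = 1/8 ✓
b·Ac²: (-22/1035)·(-161/88) + 8/15·1/12 = 1/12 ✓
b·A²c: 8/15·5/64 = 1/24 ✓; 4 stages ⇒ order 4.

4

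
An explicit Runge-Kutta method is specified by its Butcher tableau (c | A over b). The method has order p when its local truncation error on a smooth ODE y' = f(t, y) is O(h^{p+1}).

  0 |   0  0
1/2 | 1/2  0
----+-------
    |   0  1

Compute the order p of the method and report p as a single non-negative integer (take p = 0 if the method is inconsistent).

b = (0, 1)
c = (0, 1/2)
Σ b_i: 1·1 = 1 ✓
b·c: 1·1/2 = 1/2 ✓; 2 stages ⇒ order 2.

2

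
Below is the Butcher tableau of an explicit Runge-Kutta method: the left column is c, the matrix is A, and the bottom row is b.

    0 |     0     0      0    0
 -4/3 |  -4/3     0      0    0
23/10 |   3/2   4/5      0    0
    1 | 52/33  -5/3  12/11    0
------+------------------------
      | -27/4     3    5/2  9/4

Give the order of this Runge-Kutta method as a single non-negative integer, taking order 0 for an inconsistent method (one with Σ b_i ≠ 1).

1

b = (-27/4, 3, 5/2, 9/4)
c = (0, -4/3, 23/10, 1)
Ac = (0, 0, -16/15, 2342/495)
Σ b_i: (-27/4)·1 + 3·1 + 5/2·1 + 9/4·1 = 1 ✓
b·c: 3·(-4/3) + 5/2·23/10 + 9/4·1 = 4 ≠ 1/2 ⇒ order 1.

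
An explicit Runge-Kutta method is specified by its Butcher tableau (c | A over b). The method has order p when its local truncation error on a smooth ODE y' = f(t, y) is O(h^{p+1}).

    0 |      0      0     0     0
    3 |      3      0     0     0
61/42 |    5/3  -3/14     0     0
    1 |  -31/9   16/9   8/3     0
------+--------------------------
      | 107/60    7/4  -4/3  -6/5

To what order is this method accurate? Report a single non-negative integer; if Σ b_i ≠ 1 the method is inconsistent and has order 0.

b = (107/60, 7/4, -4/3, -6/5)
c = (0, 3, 61/42, 1)
Ac = (0, 0, -9/14, 580/63)
Σ b_i: 107/60·1 + 7/4·1 + (-4/3)·1 + (-6/5)·1 = 1 ✓
b·c: 7/4·3 + (-4/3)·61/42 + (-6/5)·1 = 2663/1260 ≠ 1/2 ⇒ order 1.

1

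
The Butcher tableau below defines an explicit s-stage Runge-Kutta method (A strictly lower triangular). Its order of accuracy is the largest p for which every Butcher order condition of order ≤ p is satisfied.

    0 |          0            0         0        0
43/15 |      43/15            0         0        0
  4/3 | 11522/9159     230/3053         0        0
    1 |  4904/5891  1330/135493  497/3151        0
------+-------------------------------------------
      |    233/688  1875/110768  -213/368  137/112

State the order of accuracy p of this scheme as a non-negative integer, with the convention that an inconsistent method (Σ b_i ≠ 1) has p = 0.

b = (233/688, 1875/110768, -213/368, 137/112)
c = (0, 43/15, 4/3, 1)
Ac = (0, 0, 46/213, 98/411)
Σ b_i: 233/688·1 + 1875/110768·1 + (-213/368)·1 + 137/112·1 = 1 ✓
b·c: 1875/110768·43/15 + (-213/368)·4/3 + 137/112·1 = 1/2 ✓
b·c²: 1875/110768·1849/225 + (-213/368)·16/9 + 137/112·1 = 1/3 ✓
b·Ac: (-213/368)·46/213 + 137/112·98/411 = 1/6 ✓
b·c³: 1875/110768·79507/3375 + (-213/368)·64/27 + 137/112·1 = 1/4 ✓
b·(c∘Ac): (-213/368)·184/639 + 137/112·98/411 = 1/8 ✓
b·Ac²: (-213/368)·1978/3195 + 137/112·742/2055 = 1/12 ✓
b·A²c: 137/112·14/411 = 1/24 ✓; 4 stages ⇒ order 4.

4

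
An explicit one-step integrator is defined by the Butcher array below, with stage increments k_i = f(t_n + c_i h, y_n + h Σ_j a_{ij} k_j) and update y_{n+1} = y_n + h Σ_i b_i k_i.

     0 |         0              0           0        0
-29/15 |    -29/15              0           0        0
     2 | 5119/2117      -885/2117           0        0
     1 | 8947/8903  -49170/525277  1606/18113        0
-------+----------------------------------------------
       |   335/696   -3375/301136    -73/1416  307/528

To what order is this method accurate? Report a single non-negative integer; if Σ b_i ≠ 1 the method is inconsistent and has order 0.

b = (335/696, -3375/301136, -73/1416, 307/528)
c = (0, -29/15, 2, 1)
Ac = (0, 0, 59/73, 110/307)
Σ b_i: 335/696·1 + (-3375/301136)·1 + (-73/1416)·1 + 307/528·1 = 1 ✓
b·c: (-3375/301136)·(-29/15) + (-73/1416)·2 + 307/528·1 = 1/2 ✓
b·c²: (-3375/301136)·841/225 + (-73/1416)·4 + 307/528·1 = 1/3 ✓
b·Ac: (-73/1416)·59/73 + 307/528·110/307 = 1/6 ✓
b·c³: (-3375/301136)·(-24389/3375) + (-73/1416)·8 + 307/528·1 = 1/4 ✓
b·(c∘Ac): (-73/1416)·118/73 + 307/528·110/307 = 1/8 ✓
b·Ac²: (-73/1416)·(-1711/1095) + 307/528·22/4605 = 1/12 ✓
b·A²c: 307/528·22/307 = 1/24 ✓; 4 stages ⇒ order 4.

4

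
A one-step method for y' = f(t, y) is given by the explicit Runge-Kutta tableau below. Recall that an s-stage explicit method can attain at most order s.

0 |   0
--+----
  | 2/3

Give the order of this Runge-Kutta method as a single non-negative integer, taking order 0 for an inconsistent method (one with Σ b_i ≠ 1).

0

b = (2/3)
c = (0)
Σ b_i: 2/3·1 = 2/3 ≠ 1 ⇒ order 0.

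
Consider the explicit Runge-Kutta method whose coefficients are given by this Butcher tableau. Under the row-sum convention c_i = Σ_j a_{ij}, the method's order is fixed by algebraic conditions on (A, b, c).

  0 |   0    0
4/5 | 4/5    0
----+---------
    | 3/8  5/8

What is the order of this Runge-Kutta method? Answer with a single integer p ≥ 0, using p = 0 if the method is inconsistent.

b = (3/8, 5/8)
c = (0, 4/5)
Σ b_i: 3/8·1 + 5/8·1 = 1 ✓
b·c: 5/8·4/5 = 1/2 ✓; 2 stages ⇒ order 2.

2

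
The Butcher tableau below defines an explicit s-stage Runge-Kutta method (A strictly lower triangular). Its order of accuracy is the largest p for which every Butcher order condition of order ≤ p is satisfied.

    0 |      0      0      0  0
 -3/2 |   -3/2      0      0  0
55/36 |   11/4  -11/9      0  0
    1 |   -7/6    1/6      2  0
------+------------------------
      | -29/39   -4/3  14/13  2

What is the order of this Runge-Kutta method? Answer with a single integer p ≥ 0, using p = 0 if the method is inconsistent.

b = (-29/39, -4/3, 14/13, 2)
c = (0, -3/2, 55/36, 1)
Ac = (0, 0, 11/6, 101/36)
Σ b_i: (-29/39)·1 + (-4/3)·1 + 14/13·1 + 2·1 = 1 ✓
b·c: (-4/3)·(-3/2) + 14/13·55/36 + 2·1 = 1321/234 ≠ 1/2 ⇒ order 1.

1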